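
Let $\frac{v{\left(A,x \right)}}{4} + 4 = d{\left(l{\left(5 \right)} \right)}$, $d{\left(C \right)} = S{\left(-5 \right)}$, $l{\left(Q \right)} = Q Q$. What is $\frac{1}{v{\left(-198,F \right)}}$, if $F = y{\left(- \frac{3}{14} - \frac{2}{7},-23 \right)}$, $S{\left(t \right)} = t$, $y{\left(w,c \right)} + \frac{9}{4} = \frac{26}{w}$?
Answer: $- \frac{1}{36} \approx -0.027778$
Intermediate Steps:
$l{\left(Q \right)} = Q^{2}$
$y{\left(w,c \right)} = - \frac{9}{4} + \frac{26}{w}$
$F = - \frac{217}{4}$ ($F = - \frac{9}{4} + \frac{26}{- \frac{3}{14} - \frac{2}{7}} = - \frac{9}{4} + \frac{26}{- \frac{1}{2}} = - \frac{9}{4} + 26 \left(-2\right) = - \frac{9}{4} - 52 = - \frac{217}{4} \approx -54.25$)
$d{\left(C \right)} = -5$
$v{\left(A,x \right)} = -36$ ($v{\left(A,x \right)} = -16 + 4 \left(-5\right) = -16 - 20 = -36$)
$\frac{1}{v{\left(-198,F \right)}} = \frac{1}{-36} = - \frac{1}{36}$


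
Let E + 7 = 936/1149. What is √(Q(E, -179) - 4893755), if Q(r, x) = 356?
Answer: 3*I*√543711 ≈ 2212.1*I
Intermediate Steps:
E = -2369/383 (E = -7 + 936/1149 = -7 + 936*(1/1149) = -7 + 312/383 = -2369/383 ≈ -6.1854)
√(Q(E, -179) - 4893755) = √(356 - 4893755) = √(-4893399) = 3*I*√543711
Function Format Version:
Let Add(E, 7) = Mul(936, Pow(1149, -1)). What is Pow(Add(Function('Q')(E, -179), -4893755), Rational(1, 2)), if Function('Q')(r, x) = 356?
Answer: Mul(3, I, Pow(543711, Rational(1, 2))) ≈ Mul(2212.1, I)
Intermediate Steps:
E = Rational(-2369, 383) (E = Add(-7, Mul(936, Pow(1149, -1))) = Add(-7, Mul(936, Rational(1, 1149))) = Add(-7, Rational(312, 383)) = Rational(-2369, 383) ≈ -6.1854)
Pow(Add(Function('Q')(E, -179), -4893755), Rational(1, 2)) = Pow(Add(356, -4893755), Rational(1, 2)) = Pow(-4893399, Rational(1, 2)) = Mul(3, I, Pow(543711, Rational(1, 2)))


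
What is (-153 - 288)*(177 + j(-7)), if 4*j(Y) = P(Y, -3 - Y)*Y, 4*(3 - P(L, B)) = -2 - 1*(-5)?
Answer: -1221129/16 ≈ -76321.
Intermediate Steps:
P(L, B) = 9/4 (P(L, B) = 3 - (-2 - 1*(-5))/4 = 3 - (-2 + 5)/4 = 3 - ¼*3 = 3 - ¾ = 9/4)
j(Y) = 9*Y/16 (j(Y) = (9*Y/4)/4 = 9*Y/16)
(-153 - 288)*(177 + j(-7)) = (-153 - 288)*(177 + (9/16)*(-7)) = -441*(177 - 63/16) = -441*2769/16 = -1221129/16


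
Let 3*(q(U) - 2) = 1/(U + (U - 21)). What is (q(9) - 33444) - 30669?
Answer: -577000/9 ≈ -64111.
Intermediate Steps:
q(U) = 2 + 1/(3*(-21 + 2*U)) (q(U) = 2 + 1/(3*(U + (U - 21))) = 2 + 1/(3*(U + (-21 + U))) = 2 + 1/(3*(-21 + 2*U)))
(q(9) - 33444) - 30669 = ((-125 + 12*9)/(3*(-21 + 2*9)) - 33444) - 30669 = ((-125 + 108)/(3*(-21 + 18)) - 33444) - 30669 = ((⅓)*(-17)/(-3) - 33444) - 30669 = ((⅓)*(-⅓)*(-17) - 33444) - 30669 = (17/9 - 33444) - 30669 = -300979/9 - 30669 = -577000/9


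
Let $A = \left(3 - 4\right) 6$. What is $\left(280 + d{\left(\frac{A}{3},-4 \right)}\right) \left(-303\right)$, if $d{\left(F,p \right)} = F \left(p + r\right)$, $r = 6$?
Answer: $-83628$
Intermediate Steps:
$A = -6$ ($A = \left(-1\right) 6 = -6$)
$d{\left(F,p \right)} = F \left(6 + p\right)$ ($d{\left(F,p \right)} = F \left(p + 6\right) = F \left(6 + p\right)$)
$\left(280 + d{\left(\frac{A}{3},-4 \right)}\right) \left(-303\right) = \left(280 + - \frac{6}{3} \left(6 - 4\right)\right) \left(-303\right) = \left(280 + \left(-6\right) \frac{1}{3} \cdot 2\right) \left(-303\right) = \left(280 - 4\right) \left(-303\right) = 276 \left(-303\right) = -83628$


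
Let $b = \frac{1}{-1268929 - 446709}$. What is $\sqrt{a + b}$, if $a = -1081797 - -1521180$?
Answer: $\frac{\sqrt{1293285962415718214}}{1715638} \approx 662.86$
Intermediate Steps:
$b = - \frac{1}{1715638}$ ($b = \frac{1}{-1715638} = - \frac{1}{1715638} \approx -5.8287 \cdot 10^{-7}$)
$a = 439383$ ($a = -1081797 + 1521180 = 439383$)
$\sqrt{a + b} = \sqrt{439383 - \frac{1}{1715638}} = \sqrt{\frac{753822171353}{1715638}} = \frac{\sqrt{1293285962415718214}}{1715638}$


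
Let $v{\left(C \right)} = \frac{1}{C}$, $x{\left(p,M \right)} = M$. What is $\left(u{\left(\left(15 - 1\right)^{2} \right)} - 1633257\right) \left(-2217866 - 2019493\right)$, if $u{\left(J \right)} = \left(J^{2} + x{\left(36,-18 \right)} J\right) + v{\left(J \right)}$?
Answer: $\frac{189640170883851}{28} \approx 6.7729 \cdot 10^{12}$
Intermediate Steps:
$u{\left(J \right)} = \frac{1}{J} + J^{2} - 18 J$ ($u{\left(J \right)} = \left(J^{2} - 18 J\right) + \frac{1}{J} = \frac{1}{J} + J^{2} - 18 J$)
$\left(u{\left(\left(15 - 1\right)^{2} \right)} - 1633257\right) \left(-2217866 - 2019493\right) = \left(\frac{1 + \left(\left(15 - 1\right)^{2}\right)^{2} \left(-18 + \left(15 - 1\right)^{2}\right)}{\left(15 - 1\right)^{2}} - 1633257\right) \left(-2217866 - 2019493\right) = \left(\frac{1 + \left(14^{2}\right)^{2} \left(-18 + 14^{2}\right)}{14^{2}} - 1633257\right) \left(-4237359\right) = \left(\frac{1 + 196^{2} \left(-18 + 196\right)}{196} - 1633257\right) \left(-4237359\right) = \left(\frac{1 + 38416 \cdot 178}{196} - 1633257\right) \left(-4237359\right) = \left(\frac{1 + 6838048}{196} - 1633257\right) \left(-4237359\right) = \left(\frac{1}{196} \cdot 6838049 - 1633257\right) \left(-4237359\right) = \left(\frac{6838049}{196} - 1633257\right) \left(-4237359\right) = \left(- \frac{313280323}{196}\right) \left(-4237359\right) = \frac{189640170883851}{28}$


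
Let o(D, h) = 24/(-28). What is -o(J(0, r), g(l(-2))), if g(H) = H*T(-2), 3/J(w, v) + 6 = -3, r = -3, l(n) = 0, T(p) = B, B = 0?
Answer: 6/7 ≈ 0.85714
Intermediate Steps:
T(p) = 0
J(w, v) = -⅓ (J(w, v) = 3/(-6 - 3) = 3/(-9) = 3*(-⅑) = -⅓)
g(H) = 0 (g(H) = H*0 = 0)
o(D, h) = -6/7 (o(D, h) = 24*(-1/28) = -6/7)
-o(J(0, r), g(l(-2))) = -1*(-6/7) = 6/7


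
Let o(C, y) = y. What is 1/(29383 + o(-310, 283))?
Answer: 1/29666 ≈ 3.3709e-5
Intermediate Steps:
1/(29383 + o(-310, 283)) = 1/(29383 + 283) = 1/29666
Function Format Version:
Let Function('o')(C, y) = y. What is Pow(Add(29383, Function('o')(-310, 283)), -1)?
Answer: Rational(1, 29666) ≈ 3.3709e-5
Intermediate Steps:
Pow(Add(29383, Function('o')(-310, 283)), -1) = Pow(Add(29383, 283), -1) = Pow(29666, -1) = Rational(1, 29666)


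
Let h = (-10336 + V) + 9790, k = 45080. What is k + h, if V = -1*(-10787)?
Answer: 55321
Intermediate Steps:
V = 10787
h = 10241 (h = (-10336 + 10787) + 9790 = 451 + 9790 = 10241)
k + h = 45080 + 10241 = 55321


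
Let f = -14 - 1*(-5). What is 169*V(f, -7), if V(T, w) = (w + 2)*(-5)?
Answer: 4225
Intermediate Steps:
f = -9 (f = -14 + 5 = -9)
V(T, w) = -10 - 5*w (V(T, w) = (2 + w)*(-5) = -10 - 5*w)
169*V(f, -7) = 169*(-10 - 5*(-7)) = 169*(-10 + 35) = 169*25 = 4225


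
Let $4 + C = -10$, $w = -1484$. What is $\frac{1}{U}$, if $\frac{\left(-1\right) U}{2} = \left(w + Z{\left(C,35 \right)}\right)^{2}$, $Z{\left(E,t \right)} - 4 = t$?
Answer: $- \frac{1}{4176050} \approx -2.3946 \cdot 10^{-7}$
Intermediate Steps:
$C = -14$ ($C = -4 - 10 = -14$)
$Z{\left(E,t \right)} = 4 + t$
$U = -4176050$ ($U = - 2 \left(-1484 + \left(4 + 35\right)\right)^{2} = - 2 \left(-1484 + 39\right)^{2} = - 2 \left(-1445\right)^{2} = \left(-2\right) 2088025 = -4176050$)
$\frac{1}{U} = \frac{1}{-4176050} = - \frac{1}{4176050}$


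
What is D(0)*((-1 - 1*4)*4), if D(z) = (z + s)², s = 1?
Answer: -20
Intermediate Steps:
D(z) = (1 + z)² (D(z) = (z + 1)² = (1 + z)²)
D(0)*((-1 - 1*4)*4) = (1 + 0)²*((-1 - 1*4)*4) = 1²*((-1 - 4)*4) = 1*(-5*4) = 1*(-20) = -20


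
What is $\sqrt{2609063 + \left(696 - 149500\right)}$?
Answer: $\sqrt{2460259} \approx 1568.5$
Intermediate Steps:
$\sqrt{2609063 + \left(696 - 149500\right)} = \sqrt{2609063 - 148804} = \sqrt{2460259}$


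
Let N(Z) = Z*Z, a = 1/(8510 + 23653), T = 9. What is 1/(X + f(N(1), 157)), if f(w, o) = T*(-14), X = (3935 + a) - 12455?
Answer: -32163/278081297 ≈ -0.00011566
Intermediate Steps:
a = 1/32163 ≈ 3.1092e-5
N(Z) = Z**2
X = -274028759/32163 (X = (3935 + 1/32163) - 12455 = 126561406/32163 - 12455 = -274028759/32163 ≈ -8520.0)
f(w, o) = -126 (f(w, o) = 9*(-14) = -126)
1/(X + f(N(1), 157)) = 1/(-274028759/32163 - 126) = 1/(-278081297/32163) = -32163/278081297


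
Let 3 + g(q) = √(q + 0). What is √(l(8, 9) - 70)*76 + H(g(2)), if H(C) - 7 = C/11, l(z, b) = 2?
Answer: 74/11 + √2/11 + 152*I*√17 ≈ 6.8558 + 626.71*I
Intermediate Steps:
g(q) = -3 + √q (g(q) = -3 + √(q + 0) = -3 + √q)
H(C) = 7 + C/11
√(l(8, 9) - 70)*76 + H(g(2)) = √(2 - 70)*76 + (7 + (-3 + √2)/11) = √(-68)*76 + (7 + (-3/11 + √2/11)) = (2*I*√17)*76 + (74/11 + √2/11) = 152*I*√17 + (74/11 + √2/11) = 74/11 + √2/11 + 152*I*√17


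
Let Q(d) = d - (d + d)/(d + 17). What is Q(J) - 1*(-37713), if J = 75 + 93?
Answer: 7007649/185 ≈ 37879.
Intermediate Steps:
J = 168
Q(d) = d - 2*d/(17 + d)
Q(J) - 1*(-37713) = 168*(15 + 168)/(17 + 168) - 1*(-37713) = 168*183/185 + 37713 = 168*(1/185)*183 + 37713 = 30744/185 + 37713 = 7007649/185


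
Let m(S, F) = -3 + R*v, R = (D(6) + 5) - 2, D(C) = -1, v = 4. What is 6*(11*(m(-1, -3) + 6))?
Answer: 726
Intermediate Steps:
R = 2 (R = (-1 + 5) - 2 = 4 - 2 = 2)
m(S, F) = 5 (m(S, F) = -3 + 2*4 = -3 + 8 = 5)
6*(11*(m(-1, -3) + 6)) = 6*(11*(5 + 6)) = 6*(11*11) = 6*121 = 726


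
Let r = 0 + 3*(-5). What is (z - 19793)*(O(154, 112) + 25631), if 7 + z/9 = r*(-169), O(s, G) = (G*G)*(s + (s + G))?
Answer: 15665274449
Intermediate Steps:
r = -15 (r = 0 - 15 = -15)
O(s, G) = G**2*(G + 2*s) (O(s, G) = G**2*(s + (G + s)) = G**2*(G + 2*s))
z = 22752 (z = -63 + 9*(-15*(-169)) = -63 + 9*2535 = -63 + 22815 = 22752)
(z - 19793)*(O(154, 112) + 25631) = (22752 - 19793)*(112**2*(112 + 2*154) + 25631) = 2959*(12544*(112 + 308) + 25631) = 2959*(12544*420 + 25631) = 2959*(5268480 + 25631) = 2959*5294111 = 15665274449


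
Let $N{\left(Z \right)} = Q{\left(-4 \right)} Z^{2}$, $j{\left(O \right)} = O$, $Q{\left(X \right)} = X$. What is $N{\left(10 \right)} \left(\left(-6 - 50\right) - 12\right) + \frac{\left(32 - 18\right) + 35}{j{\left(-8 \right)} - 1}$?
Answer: $\frac{244751}{9} \approx 27195.0$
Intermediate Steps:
$N{\left(Z \right)} = - 4 Z^{2}$
$N{\left(10 \right)} \left(\left(-6 - 50\right) - 12\right) + \frac{\left(32 - 18\right) + 35}{j{\left(-8 \right)} - 1} = - 4 \cdot 10^{2} \left(\left(-6 - 50\right) - 12\right) + \frac{\left(32 - 18\right) + 35}{-8 - 1} = \left(-4\right) 100 \left(-56 - 12\right) + \frac{14 + 35}{-9} = \left(-400\right) \left(-68\right) + 49 \left(- \frac{1}{9}\right) = 27200 - \frac{49}{9} = \frac{244751}{9}$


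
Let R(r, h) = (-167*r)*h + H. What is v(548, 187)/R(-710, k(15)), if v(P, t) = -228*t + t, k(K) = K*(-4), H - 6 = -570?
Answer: 42449/7114764 ≈ 0.0059663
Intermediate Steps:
H = -564 (H = 6 - 570 = -564)
k(K) = -4*K
R(r, h) = -564 - 167*h*r (R(r, h) = (-167*r)*h - 564 = -167*h*r - 564 = -564 - 167*h*r)
v(P, t) = -227*t
v(548, 187)/R(-710, k(15)) = (-227*187)/(-564 - 167*(-4*15)*(-710)) = -42449/(-564 - 167*(-60)*(-710)) = -42449/(-564 - 7114200) = -42449/(-7114764) = -42449*(-1/7114764) = 42449/7114764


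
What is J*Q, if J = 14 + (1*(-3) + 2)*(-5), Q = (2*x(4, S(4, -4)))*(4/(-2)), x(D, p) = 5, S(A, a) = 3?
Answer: -380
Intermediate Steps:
Q = -20 (Q = (2*5)*(4/(-2)) = 10*(4*(-1/2)) = 10*(-2) = -20)
J = 19 (J = 14 + (-3 + 2)*(-5) = 14 - 1*(-5) = 14 + 5 = 19)
J*Q = 19*(-20) = -380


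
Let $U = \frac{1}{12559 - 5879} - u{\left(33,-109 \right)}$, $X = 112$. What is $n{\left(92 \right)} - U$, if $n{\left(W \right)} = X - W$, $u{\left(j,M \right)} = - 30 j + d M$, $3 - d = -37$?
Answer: $- \frac{35604401}{6680} \approx -5330.0$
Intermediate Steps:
$d = 40$ ($d = 3 - -37 = 3 + 37 = 40$)
$u{\left(j,M \right)} = - 30 j + 40 M$
$n{\left(W \right)} = 112 - W$
$U = \frac{35738001}{6680}$ ($U = \frac{1}{12559 - 5879} - \left(\left(-30\right) 33 + 40 \left(-109\right)\right) = \frac{1}{6680} - \left(-990 - 4360\right) = \frac{1}{6680} - -5350 = \frac{1}{6680} + 5350 = \frac{35738001}{6680} \approx 5350.0$)
$n{\left(92 \right)} - U = \left(112 - 92\right) - \frac{35738001}{6680} = 20 - \frac{35738001}{6680} = - \frac{35604401}{6680}$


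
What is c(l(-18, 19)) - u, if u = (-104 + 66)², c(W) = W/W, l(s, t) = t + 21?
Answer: -1443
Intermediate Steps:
l(s, t) = 21 + t
c(W) = 1
u = 1444 (u = (-38)² = 1444)
c(l(-18, 19)) - u = 1 - 1*1444 = 1 - 1444 = -1443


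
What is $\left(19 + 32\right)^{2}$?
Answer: $2601$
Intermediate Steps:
$\left(19 + 32\right)^{2} = 51^{2} = 2601$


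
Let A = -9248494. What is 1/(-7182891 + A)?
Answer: -1/16431385 ≈ -6.0859e-8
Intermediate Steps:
1/(-7182891 + A) = 1/(-7182891 - 9248494) = 1/(-16431385) = -1/16431385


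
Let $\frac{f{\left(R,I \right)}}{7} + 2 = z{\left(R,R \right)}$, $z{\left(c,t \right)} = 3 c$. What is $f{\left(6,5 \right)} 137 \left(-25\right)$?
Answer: $-383600$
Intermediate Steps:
$f{\left(R,I \right)} = -14 + 21 R$ ($f{\left(R,I \right)} = -14 + 7 \cdot 3 R = -14 + 21 R$)
$f{\left(6,5 \right)} 137 \left(-25\right) = \left(-14 + 21 \cdot 6\right) 137 \left(-25\right) = \left(-14 + 126\right) 137 \left(-25\right) = 112 \cdot 137 \left(-25\right) = 15344 \left(-25\right) = -383600$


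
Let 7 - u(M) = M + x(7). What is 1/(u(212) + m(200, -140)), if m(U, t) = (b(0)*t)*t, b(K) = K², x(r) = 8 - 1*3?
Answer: -1/210 ≈ -0.0047619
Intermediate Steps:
x(r) = 5 (x(r) = 8 - 3 = 5)
u(M) = 2 - M (u(M) = 7 - (M + 5) = 7 - (5 + M) = 7 + (-5 - M) = 2 - M)
m(U, t) = 0 (m(U, t) = (0²*t)*t = (0*t)*t = 0*t = 0)
1/(u(212) + m(200, -140)) = 1/((2 - 1*212) + 0) = 1/((2 - 212) + 0) = 1/(-210 + 0) = 1/(-210) = -1/210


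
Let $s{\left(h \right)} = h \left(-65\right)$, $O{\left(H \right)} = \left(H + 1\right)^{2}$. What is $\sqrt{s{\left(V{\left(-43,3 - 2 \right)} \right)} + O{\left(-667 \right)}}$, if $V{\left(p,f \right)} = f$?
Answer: $\sqrt{443491} \approx 665.95$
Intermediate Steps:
$O{\left(H \right)} = \left(1 + H\right)^{2}$
$s{\left(h \right)} = - 65 h$
$\sqrt{s{\left(V{\left(-43,3 - 2 \right)} \right)} + O{\left(-667 \right)}} = \sqrt{- 65 \left(3 - 2\right) + \left(1 - 667\right)^{2}} = \sqrt{\left(-65\right) 1 + \left(-666\right)^{2}} = \sqrt{-65 + 443556} = \sqrt{443491}$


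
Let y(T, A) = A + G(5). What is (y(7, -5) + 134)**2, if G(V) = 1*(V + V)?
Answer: 19321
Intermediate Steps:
G(V) = 2*V (G(V) = 1*(2*V) = 2*V)
y(T, A) = 10 + A (y(T, A) = A + 2*5 = A + 10 = 10 + A)
(y(7, -5) + 134)**2 = ((10 - 5) + 134)**2 = (5 + 134)**2 = 139**2 = 19321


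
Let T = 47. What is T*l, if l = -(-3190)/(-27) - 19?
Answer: -174041/27 ≈ -6446.0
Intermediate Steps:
l = -3703/27 (l = -(-3190)*(-1)/27 - 19 = -55*58/27 - 19 = -3190/27 - 19 = -3703/27 ≈ -137.15)
T*l = 47*(-3703/27) = -174041/27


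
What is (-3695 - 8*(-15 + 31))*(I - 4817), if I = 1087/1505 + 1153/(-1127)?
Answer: 4462419967079/242305 ≈ 1.8417e+7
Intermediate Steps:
I = -72888/242305 (I = 1087*(1/1505) + 1153*(-1/1127) = 1087/1505 - 1153/1127 = -72888/242305 ≈ -0.30081)
(-3695 - 8*(-15 + 31))*(I - 4817) = (-3695 - 8*(-15 + 31))*(-72888/242305 - 4817) = (-3695 - 8*16)*(-1167256073/242305) = (-3695 - 128)*(-1167256073/242305) = -3823*(-1167256073/242305) = 4462419967079/242305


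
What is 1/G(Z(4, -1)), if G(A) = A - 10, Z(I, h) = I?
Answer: -1/6 ≈ -0.16667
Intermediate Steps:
G(A) = -10 + A
1/G(Z(4, -1)) = 1/(-10 + 4) = 1/(-6) = -1/6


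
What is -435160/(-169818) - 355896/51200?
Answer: -216803153/49401600 ≈ -4.3886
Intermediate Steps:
-435160/(-169818) - 355896/51200 = -435160*(-1/169818) - 355896*1/51200 = 19780/7719 - 44487/6400 = -216803153/49401600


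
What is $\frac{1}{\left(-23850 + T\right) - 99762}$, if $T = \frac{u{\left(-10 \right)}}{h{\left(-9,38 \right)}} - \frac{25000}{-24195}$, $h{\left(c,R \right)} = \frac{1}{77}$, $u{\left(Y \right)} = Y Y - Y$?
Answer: $- \frac{4839}{557167138} \approx -8.685 \cdot 10^{-6}$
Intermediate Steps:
$u{\left(Y \right)} = Y^{2} - Y$
$h{\left(c,R \right)} = \frac{1}{77}$
$T = \frac{40991330}{4839}$ ($T = - 10 \left(-1 - 10\right) \frac{1}{\frac{1}{77}} - \frac{25000}{-24195} = \left(-10\right) \left(-11\right) 77 - - \frac{5000}{4839} = 110 \cdot 77 + \frac{5000}{4839} = 8470 + \frac{5000}{4839} = \frac{40991330}{4839} \approx 8471.0$)
$\frac{1}{\left(-23850 + T\right) - 99762} = \frac{1}{\left(-23850 + \frac{40991330}{4839}\right) - 99762} = \frac{1}{- \frac{74418820}{4839} - 99762} = \frac{1}{- \frac{557167138}{4839}} = - \frac{4839}{557167138}$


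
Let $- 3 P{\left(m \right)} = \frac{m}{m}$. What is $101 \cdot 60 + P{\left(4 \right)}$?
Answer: $\frac{18179}{3} \approx 6059.7$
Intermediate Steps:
$P{\left(m \right)} = - \frac{1}{3}$ ($P{\left(m \right)} = - \frac{m \frac{1}{m}}{3} = \left(- \frac{1}{3}\right) 1 = - \frac{1}{3}$)
$101 \cdot 60 + P{\left(4 \right)} = 101 \cdot 60 - \frac{1}{3} = 6060 - \frac{1}{3} = \frac{18179}{3}$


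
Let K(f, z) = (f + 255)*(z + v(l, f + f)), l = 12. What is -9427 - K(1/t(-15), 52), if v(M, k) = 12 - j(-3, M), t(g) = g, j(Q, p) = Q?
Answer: -397613/15 ≈ -26508.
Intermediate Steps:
v(M, k) = 15 (v(M, k) = 12 - 1*(-3) = 12 + 3 = 15)
K(f, z) = (15 + z)*(255 + f) (K(f, z) = (f + 255)*(z + 15) = (255 + f)*(15 + z) = (15 + z)*(255 + f))
-9427 - K(1/t(-15), 52) = -9427 - (3825 + 15/(-15) + 255*52 + 52/(-15)) = -9427 - (3825 + 15*(-1/15) + 13260 - 1/15*52) = -9427 - (3825 - 1 + 13260 - 52/15) = -9427 - 1*256208/15 = -9427 - 256208/15 = -397613/15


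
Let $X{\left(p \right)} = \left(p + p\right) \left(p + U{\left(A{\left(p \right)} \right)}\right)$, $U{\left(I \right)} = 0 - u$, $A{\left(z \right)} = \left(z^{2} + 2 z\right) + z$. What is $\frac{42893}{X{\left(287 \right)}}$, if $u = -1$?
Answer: $\frac{42893}{165312} \approx 0.25947$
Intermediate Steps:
$A{\left(z \right)} = z^{2} + 3 z$
$U{\left(I \right)} = 1$ ($U{\left(I \right)} = 0 - -1 = 0 + 1 = 1$)
$X{\left(p \right)} = 2 p \left(1 + p\right)$ ($X{\left(p \right)} = \left(p + p\right) \left(p + 1\right) = 2 p \left(1 + p\right)$)
$\frac{42893}{X{\left(287 \right)}} = \frac{42893}{2 \cdot 287 \left(1 + 287\right)} = \frac{42893}{2 \cdot 287 \cdot 288} = \frac{42893}{165312}$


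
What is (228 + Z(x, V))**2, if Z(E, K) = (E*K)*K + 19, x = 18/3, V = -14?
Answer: 2024929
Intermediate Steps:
x = 6 (x = 18*(1/3) = 6)
Z(E, K) = 19 + E*K**2 (Z(E, K) = E*K**2 + 19 = 19 + E*K**2)
(228 + Z(x, V))**2 = (228 + (19 + 6*(-14)**2))**2 = (228 + (19 + 6*196))**2 = (228 + (19 + 1176))**2 = (228 + 1195)**2 = 1423**2 = 2024929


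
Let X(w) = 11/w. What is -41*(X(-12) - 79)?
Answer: 39319/12 ≈ 3276.6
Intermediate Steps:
-41*(X(-12) - 79) = -41*(11/(-12) - 79) = -41*(11*(-1/12) - 79) = -41*(-11/12 - 79) = -41*(-959/12) = 39319/12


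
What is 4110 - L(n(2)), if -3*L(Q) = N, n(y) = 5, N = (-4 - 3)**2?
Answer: 12379/3 ≈ 4126.3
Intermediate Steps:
N = 49 (N = (-7)**2 = 49)
L(Q) = -49/3 (L(Q) = -1/3*49 = -49/3)
4110 - L(n(2)) = 4110 - 1*(-49/3) = 4110 + 49/3 = 12379/3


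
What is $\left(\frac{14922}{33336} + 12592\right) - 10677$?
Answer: $\frac{3547409}{1852} \approx 1915.4$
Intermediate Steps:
$\left(\frac{14922}{33336} + 12592\right) - 10677 = \left(14922 \cdot \frac{1}{33336} + 12592\right) - 10677 = \left(\frac{829}{1852} + 12592\right) - 10677 = \frac{23321213}{1852} - 10677 = \frac{3547409}{1852}$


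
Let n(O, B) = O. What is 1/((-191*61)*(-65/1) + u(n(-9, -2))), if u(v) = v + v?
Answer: 1/757297 ≈ 1.3205e-6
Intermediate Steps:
u(v) = 2*v
1/((-191*61)*(-65/1) + u(n(-9, -2))) = 1/((-191*61)*(-65/1) + 2*(-9)) = 1/(-(-757315) - 18) = 1/(-11651*(-65) - 18) = 1/(757315 - 18) = 1/757297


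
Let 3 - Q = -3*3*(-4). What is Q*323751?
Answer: -10683783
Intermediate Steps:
Q = -33 (Q = 3 - (-3*3)*(-4) = 3 - (-9)*(-4) = 3 - 1*36 = 3 - 36 = -33)
Q*323751 = -33*323751 = -10683783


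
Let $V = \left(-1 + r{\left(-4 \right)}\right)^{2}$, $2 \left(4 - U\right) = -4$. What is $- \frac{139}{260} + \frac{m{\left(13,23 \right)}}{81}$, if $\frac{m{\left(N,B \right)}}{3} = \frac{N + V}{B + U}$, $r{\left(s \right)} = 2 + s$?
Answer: $- \frac{103117}{203580} \approx -0.50652$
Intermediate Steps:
$U = 6$ ($U = 4 - -2 = 4 + 2 = 6$)
$V = 9$ ($V = \left(-1 + \left(2 - 4\right)\right)^{2} = \left(-1 - 2\right)^{2} = \left(-3\right)^{2} = 9$)
$m{\left(N,B \right)} = \frac{3 \left(9 + N\right)}{6 + B}$ ($m{\left(N,B \right)} = 3 \frac{N + 9}{B + 6} = 3 \frac{9 + N}{6 + B} = \frac{3 \left(9 + N\right)}{6 + B}$)
$- \frac{139}{260} + \frac{m{\left(13,23 \right)}}{81} = - \frac{139}{260} + \frac{3 \frac{1}{6 + 23} \left(9 + 13\right)}{81} = \left(-139\right) \frac{1}{260} + 3 \cdot \frac{1}{29} \cdot 22 \cdot \frac{1}{81} = - \frac{139}{260} + 3 \cdot \frac{1}{29} \cdot 22 \cdot \frac{1}{81} = - \frac{139}{260} + \frac{66}{29} \cdot \frac{1}{81} = - \frac{139}{260} + \frac{22}{783} = - \frac{103117}{203580}$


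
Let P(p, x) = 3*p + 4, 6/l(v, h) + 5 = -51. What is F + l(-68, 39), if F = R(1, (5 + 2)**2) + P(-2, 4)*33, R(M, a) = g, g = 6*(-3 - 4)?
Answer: -3027/28 ≈ -108.11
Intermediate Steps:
g = -42 (g = 6*(-7) = -42)
R(M, a) = -42
l(v, h) = -3/28 (l(v, h) = 6/(-5 - 51) = 6/(-56) = 6*(-1/56) = -3/28)
P(p, x) = 4 + 3*p
F = -108 (F = -42 + (4 + 3*(-2))*33 = -42 + (4 - 6)*33 = -42 - 2*33 = -42 - 66 = -108)
F + l(-68, 39) = -108 - 3/28 = -3027/28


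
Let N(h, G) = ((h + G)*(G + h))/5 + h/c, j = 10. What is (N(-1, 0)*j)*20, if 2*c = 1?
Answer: -360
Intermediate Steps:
c = ½ (c = (½)*1 = ½ ≈ 0.50000)
N(h, G) = 2*h + (G + h)²/5 (N(h, G) = ((h + G)*(G + h))/5 + h/(½) = ((G + h)*(G + h))*(⅕) + h*2 = (G + h)²*(⅕) + 2*h = (G + h)²/5 + 2*h = 2*h + (G + h)²/5)
(N(-1, 0)*j)*20 = ((2*(-1) + (0 - 1)²/5)*10)*20 = ((-2 + (⅕)*(-1)²)*10)*20 = ((-2 + (⅕)*1)*10)*20 = ((-2 + ⅕)*10)*20 = -9/5*10*20 = -18*20 = -360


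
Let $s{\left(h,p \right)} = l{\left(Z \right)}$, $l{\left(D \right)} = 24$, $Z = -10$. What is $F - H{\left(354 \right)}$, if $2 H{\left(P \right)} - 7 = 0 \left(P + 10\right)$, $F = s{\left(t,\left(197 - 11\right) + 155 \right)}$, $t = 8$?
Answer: $\frac{41}{2} \approx 20.5$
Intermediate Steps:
$s{\left(h,p \right)} = 24$
$F = 24$
$H{\left(P \right)} = \frac{7}{2}$ ($H{\left(P \right)} = \frac{7}{2} + \frac{0 \left(P + 10\right)}{2} = \frac{7}{2} + \frac{0 \left(10 + P\right)}{2} = \frac{7}{2} + \frac{1}{2} \cdot 0 = \frac{7}{2} + 0 = \frac{7}{2}$)
$F - H{\left(354 \right)} = 24 - \frac{7}{2} = \frac{41}{2}$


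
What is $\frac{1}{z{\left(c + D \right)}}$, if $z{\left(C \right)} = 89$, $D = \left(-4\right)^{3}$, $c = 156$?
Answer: $\frac{1}{89} \approx 0.011236$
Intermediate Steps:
$D = -64$
$\frac{1}{z{\left(c + D \right)}} = \frac{1}{89}$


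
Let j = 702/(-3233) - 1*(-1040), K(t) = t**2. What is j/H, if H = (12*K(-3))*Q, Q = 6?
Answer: 1680809/1047492 ≈ 1.6046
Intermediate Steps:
H = 648 (H = (12*(-3)**2)*6 = (12*9)*6 = 108*6 = 648)
j = 3361618/3233 (j = 702*(-1/3233) + 1040 = -702/3233 + 1040 = 3361618/3233 ≈ 1039.8)
j/H = (3361618/3233)/648 = (3361618/3233)*(1/648) = 1680809/1047492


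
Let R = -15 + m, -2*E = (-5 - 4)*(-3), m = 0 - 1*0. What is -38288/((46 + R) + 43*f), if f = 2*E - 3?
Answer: 38288/1259 ≈ 30.411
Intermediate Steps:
m = 0 (m = 0 + 0 = 0)
E = -27/2 (E = -(-5 - 4)*(-3)/2 = -(-9)*(-3)/2 = -½*27 = -27/2 ≈ -13.500)
R = -15 (R = -15 + 0 = -15)
f = -30 (f = 2*(-27/2) - 3 = -27 - 3 = -30)
-38288/((46 + R) + 43*f) = -38288/((46 - 15) + 43*(-30)) = -38288/(31 - 1290) = -38288/(-1259) = -38288*(-1/1259) = 38288/1259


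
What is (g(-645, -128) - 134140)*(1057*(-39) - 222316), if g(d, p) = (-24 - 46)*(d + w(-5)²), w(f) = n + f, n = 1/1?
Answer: 23747499290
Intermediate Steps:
n = 1
w(f) = 1 + f
g(d, p) = -1120 - 70*d (g(d, p) = (-24 - 46)*(d + (1 - 5)²) = -70*(d + (-4)²) = -70*(d + 16) = -70*(16 + d) = -1120 - 70*d)
(g(-645, -128) - 134140)*(1057*(-39) - 222316) = ((-1120 - 70*(-645)) - 134140)*(1057*(-39) - 222316) = ((-1120 + 45150) - 134140)*(-41223 - 222316) = (44030 - 134140)*(-263539) = -90110*(-263539) = 23747499290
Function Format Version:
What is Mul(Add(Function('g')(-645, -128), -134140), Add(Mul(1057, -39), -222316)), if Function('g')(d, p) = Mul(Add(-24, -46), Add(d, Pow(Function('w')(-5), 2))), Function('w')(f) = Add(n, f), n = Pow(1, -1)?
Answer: 23747499290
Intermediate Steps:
n = 1
Function('w')(f) = Add(1, f)
Function('g')(d, p) = Add(-1120, Mul(-70, d)) (Function('g')(d, p) = Mul(Add(-24, -46), Add(d, Pow(Add(1, -5), 2))) = Mul(-70, Add(d, Pow(-4, 2))) = Mul(-70, Add(d, 16)) = Mul(-70, Add(16, d)) = Add(-1120, Mul(-70, d)))
Mul(Add(Function('g')(-645, -128), -134140), Add(Mul(1057, -39), -222316)) = Mul(Add(Add(-1120, Mul(-70, -645)), -134140), Add(Mul(1057, -39), -222316)) = Mul(Add(Add(-1120, 45150), -134140), Add(-41223, -222316)) = Mul(Add(44030, -134140), -263539) = Mul(-90110, -263539) = 23747499290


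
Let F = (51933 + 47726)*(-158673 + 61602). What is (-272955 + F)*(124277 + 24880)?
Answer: -1442985350519808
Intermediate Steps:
F = -9673998789 (F = 99659*(-97071) = -9673998789)
(-272955 + F)*(124277 + 24880) = (-272955 - 9673998789)*(124277 + 24880) = -9674271744*149157 = -1442985350519808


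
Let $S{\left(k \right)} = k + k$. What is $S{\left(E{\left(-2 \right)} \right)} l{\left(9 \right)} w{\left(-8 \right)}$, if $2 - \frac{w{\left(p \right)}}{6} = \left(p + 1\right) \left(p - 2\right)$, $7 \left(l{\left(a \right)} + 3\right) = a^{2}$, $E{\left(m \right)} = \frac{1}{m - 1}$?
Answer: $\frac{16320}{7} \approx 2331.4$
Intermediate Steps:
$E{\left(m \right)} = \frac{1}{-1 + m}$
$l{\left(a \right)} = -3 + \frac{a^{2}}{7}$
$w{\left(p \right)} = 12 - 6 \left(1 + p\right) \left(-2 + p\right)$ ($w{\left(p \right)} = 12 - 6 \left(p + 1\right) \left(p - 2\right) = 12 - 6 \left(1 + p\right) \left(-2 + p\right)$)
$S{\left(k \right)} = 2 k$
$S{\left(E{\left(-2 \right)} \right)} l{\left(9 \right)} w{\left(-8 \right)} = \frac{2}{-1 - 2} \left(-3 + \frac{9^{2}}{7}\right) \left(24 - 6 \left(-8\right)^{2} + 6 \left(-8\right)\right) = \frac{2}{-3} \left(-3 + \frac{1}{7} \cdot 81\right) \left(24 - 384 - 48\right) = 2 \left(- \frac{1}{3}\right) \left(-3 + \frac{81}{7}\right) \left(24 - 384 - 48\right) = \left(- \frac{2}{3}\right) \frac{60}{7} \left(-408\right) = \left(- \frac{40}{7}\right) \left(-408\right) = \frac{16320}{7}$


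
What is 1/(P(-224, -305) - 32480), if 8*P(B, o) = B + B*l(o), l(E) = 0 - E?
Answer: -1/41048 ≈ -2.4362e-5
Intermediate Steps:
l(E) = -E
P(B, o) = B/8 - B*o/8 (P(B, o) = (B + B*(-o))/8 = (B - B*o)/8 = B/8 - B*o/8)
1/(P(-224, -305) - 32480) = 1/((1/8)*(-224)*(1 - 1*(-305)) - 32480) = 1/((1/8)*(-224)*(1 + 305) - 32480) = 1/((1/8)*(-224)*306 - 32480) = 1/(-8568 - 32480) = 1/(-41048) = -1/41048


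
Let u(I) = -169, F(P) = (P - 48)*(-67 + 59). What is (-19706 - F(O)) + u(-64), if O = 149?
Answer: -19067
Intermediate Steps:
F(P) = 384 - 8*P (F(P) = (-48 + P)*(-8) = 384 - 8*P)
(-19706 - F(O)) + u(-64) = (-19706 - (384 - 8*149)) - 169 = (-19706 - (384 - 1192)) - 169 = (-19706 - 1*(-808)) - 169 = (-19706 + 808) - 169 = -18898 - 169 = -19067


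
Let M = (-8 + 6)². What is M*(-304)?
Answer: -1216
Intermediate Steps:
M = 4 (M = (-2)² = 4)
M*(-304) = 4*(-304) = -1216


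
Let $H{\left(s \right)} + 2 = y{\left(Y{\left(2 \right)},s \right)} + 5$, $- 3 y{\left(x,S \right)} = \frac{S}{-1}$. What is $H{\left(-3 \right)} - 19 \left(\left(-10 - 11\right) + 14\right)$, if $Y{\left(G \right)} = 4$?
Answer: $135$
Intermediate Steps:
$y{\left(x,S \right)} = \frac{S}{3}$ ($y{\left(x,S \right)} = - \frac{S \frac{1}{-1}}{3} = - \frac{S \left(-1\right)}{3} = - \frac{\left(-1\right) S}{3} = \frac{S}{3}$)
$H{\left(s \right)} = 3 + \frac{s}{3}$ ($H{\left(s \right)} = -2 + \left(\frac{s}{3} + 5\right) = -2 + \left(5 + \frac{s}{3}\right) = 3 + \frac{s}{3}$)
$H{\left(-3 \right)} - 19 \left(\left(-10 - 11\right) + 14\right) = \left(3 + \frac{1}{3} \left(-3\right)\right) - 19 \left(\left(-10 - 11\right) + 14\right) = \left(3 - 1\right) - 19 \left(\left(-10 - 11\right) + 14\right) = 2 - 19 \left(-21 + 14\right) = 2 - -133 = 2 + 133 = 135$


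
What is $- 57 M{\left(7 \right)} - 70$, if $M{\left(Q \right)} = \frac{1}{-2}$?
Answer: $- \frac{83}{2} \approx -41.5$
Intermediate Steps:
$M{\left(Q \right)} = - \frac{1}{2}$
$- 57 M{\left(7 \right)} - 70 = \left(-57\right) \left(- \frac{1}{2}\right) - 70 = \frac{57}{2} - 70 = - \frac{83}{2}$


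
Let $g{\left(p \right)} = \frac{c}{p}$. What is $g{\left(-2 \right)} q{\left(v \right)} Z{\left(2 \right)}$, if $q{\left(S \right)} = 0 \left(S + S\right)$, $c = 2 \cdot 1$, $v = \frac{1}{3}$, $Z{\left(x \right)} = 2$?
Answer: $0$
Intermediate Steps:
$v = \frac{1}{3} \approx 0.33333$
$c = 2$
$g{\left(p \right)} = \frac{2}{p}$
$q{\left(S \right)} = 0$ ($q{\left(S \right)} = 0 \cdot 2 S = 0$)
$g{\left(-2 \right)} q{\left(v \right)} Z{\left(2 \right)} = \frac{2}{-2} \cdot 0 \cdot 2 = 2 \left(- \frac{1}{2}\right) 0 \cdot 2 = \left(-1\right) 0 \cdot 2 = 0 \cdot 2 = 0$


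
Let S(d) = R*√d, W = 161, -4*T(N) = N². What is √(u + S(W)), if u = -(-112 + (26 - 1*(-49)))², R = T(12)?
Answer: √(-1369 - 36*√161) ≈ 42.729*I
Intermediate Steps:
T(N) = -N²/4
R = -36 (R = -¼*12² = -¼*144 = -36)
S(d) = -36*√d
u = -1369 (u = -(-112 + (26 + 49))² = -(-112 + 75)² = -1*(-37)² = -1*1369 = -1369)
√(u + S(W)) = √(-1369 - 36*√161)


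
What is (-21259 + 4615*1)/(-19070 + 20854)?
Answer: -4161/446 ≈ -9.3296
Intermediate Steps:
(-21259 + 4615*1)/(-19070 + 20854) = (-21259 + 4615)/1784 = -16644*1/1784 = -4161/446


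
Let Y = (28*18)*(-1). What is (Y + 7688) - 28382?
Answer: -21198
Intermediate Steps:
Y = -504 (Y = 504*(-1) = -504)
(Y + 7688) - 28382 = (-504 + 7688) - 28382 = 7184 - 28382 = -21198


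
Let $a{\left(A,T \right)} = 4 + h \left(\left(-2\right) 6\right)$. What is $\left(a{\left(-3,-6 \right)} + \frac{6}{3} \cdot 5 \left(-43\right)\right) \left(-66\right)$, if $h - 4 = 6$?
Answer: $36036$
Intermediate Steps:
$h = 10$ ($h = 4 + 6 = 10$)
$a{\left(A,T \right)} = -116$ ($a{\left(A,T \right)} = 4 + 10 \left(\left(-2\right) 6\right) = 4 + 10 \left(-12\right) = 4 - 120 = -116$)
$\left(a{\left(-3,-6 \right)} + \frac{6}{3} \cdot 5 \left(-43\right)\right) \left(-66\right) = \left(-116 + \frac{6}{3} \cdot 5 \left(-43\right)\right) \left(-66\right) = \left(-116 + 6 \cdot \frac{1}{3} \cdot 5 \left(-43\right)\right) \left(-66\right) = \left(-116 + 2 \cdot 5 \left(-43\right)\right) \left(-66\right) = \left(-116 + 10 \left(-43\right)\right) \left(-66\right) = \left(-116 - 430\right) \left(-66\right) = \left(-546\right) \left(-66\right) = 36036$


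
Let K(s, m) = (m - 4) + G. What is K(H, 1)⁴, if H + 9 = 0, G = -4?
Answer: 2401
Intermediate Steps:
H = -9 (H = -9 + 0 = -9)
K(s, m) = -8 + m (K(s, m) = (m - 4) - 4 = (-4 + m) - 4 = -8 + m)
K(H, 1)⁴ = (-8 + 1)⁴ = (-7)⁴ = 2401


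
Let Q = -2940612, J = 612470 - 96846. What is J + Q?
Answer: -2424988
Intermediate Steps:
J = 515624
J + Q = 515624 - 2940612 = -2424988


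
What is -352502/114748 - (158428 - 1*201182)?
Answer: 2452791745/57374 ≈ 42751.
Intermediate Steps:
-352502/114748 - (158428 - 1*201182) = -352502*1/114748 - (158428 - 201182) = -176251/57374 - 1*(-42754) = -176251/57374 + 42754 = 2452791745/57374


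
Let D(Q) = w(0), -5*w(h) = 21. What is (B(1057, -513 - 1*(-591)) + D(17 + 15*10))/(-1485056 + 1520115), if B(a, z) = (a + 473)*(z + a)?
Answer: 8682729/175295 ≈ 49.532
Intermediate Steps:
w(h) = -21/5 (w(h) = -⅕*21 = -21/5)
D(Q) = -21/5
B(a, z) = (473 + a)*(a + z)
(B(1057, -513 - 1*(-591)) + D(17 + 15*10))/(-1485056 + 1520115) = ((1057² + 473*1057 + 473*(-513 - 1*(-591)) + 1057*(-513 - 1*(-591))) - 21/5)/(-1485056 + 1520115) = ((1117249 + 499961 + 473*(-513 + 591) + 1057*(-513 + 591)) - 21/5)/35059 = ((1117249 + 499961 + 473*78 + 1057*78) - 21/5)*(1/35059) = ((1117249 + 499961 + 36894 + 82446) - 21/5)*(1/35059) = (1736550 - 21/5)*(1/35059) = (8682729/5)*(1/35059) = 8682729/175295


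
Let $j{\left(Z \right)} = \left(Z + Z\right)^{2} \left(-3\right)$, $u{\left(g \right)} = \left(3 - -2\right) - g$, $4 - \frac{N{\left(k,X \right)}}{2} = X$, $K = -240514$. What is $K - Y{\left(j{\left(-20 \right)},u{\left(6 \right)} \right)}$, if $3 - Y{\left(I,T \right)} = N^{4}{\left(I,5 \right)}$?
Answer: $-240501$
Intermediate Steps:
$N{\left(k,X \right)} = 8 - 2 X$
$u{\left(g \right)} = 5 - g$ ($u{\left(g \right)} = \left(3 + 2\right) - g = 5 - g$)
$j{\left(Z \right)} = - 12 Z^{2}$ ($j{\left(Z \right)} = \left(2 Z\right)^{2} \left(-3\right) = 4 Z^{2} \left(-3\right) = - 12 Z^{2}$)
$Y{\left(I,T \right)} = -13$ ($Y{\left(I,T \right)} = 3 - \left(8 - 10\right)^{4} = 3 - \left(-2\right)^{4} = 3 - 16 = -13$)
$K - Y{\left(j{\left(-20 \right)},u{\left(6 \right)} \right)} = -240514 - -13 = -240514 + 13 = -240501$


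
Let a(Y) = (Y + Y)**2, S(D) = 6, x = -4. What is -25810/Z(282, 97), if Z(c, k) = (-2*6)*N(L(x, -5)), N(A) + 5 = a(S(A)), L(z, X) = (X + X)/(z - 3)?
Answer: 12905/834 ≈ 15.474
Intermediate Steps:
L(z, X) = 2*X/(-3 + z) (L(z, X) = (2*X)/(-3 + z) = 2*X/(-3 + z))
a(Y) = 4*Y**2 (a(Y) = (2*Y)**2 = 4*Y**2)
N(A) = 139 (N(A) = -5 + 4*6**2 = -5 + 4*36 = -5 + 144 = 139)
Z(c, k) = -1668 (Z(c, k) = -2*6*139 = -12*139 = -1668)
-25810/Z(282, 97) = -25810/(-1668) = -25810*(-1/1668) = 12905/834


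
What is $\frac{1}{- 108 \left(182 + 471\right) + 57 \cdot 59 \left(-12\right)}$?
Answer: $- \frac{1}{110880} \approx -9.0188 \cdot 10^{-6}$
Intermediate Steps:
$\frac{1}{- 108 \left(182 + 471\right) + 57 \cdot 59 \left(-12\right)} = \frac{1}{\left(-108\right) 653 + 3363 \left(-12\right)} = \frac{1}{-70524 - 40356} = \frac{1}{-110880} = - \frac{1}{110880}$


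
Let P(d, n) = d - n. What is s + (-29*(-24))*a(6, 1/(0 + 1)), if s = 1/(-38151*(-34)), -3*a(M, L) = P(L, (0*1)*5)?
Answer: -300935087/1297134 ≈ -232.00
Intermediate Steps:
a(M, L) = -L/3 (a(M, L) = -(L - 0*1*5)/3 = -(L - 0*5)/3 = -(L - 1*0)/3 = -(L + 0)/3 = -L/3)
s = 1/1297134 (s = -1/38151*(-1/34) = 1/1297134 ≈ 7.7093e-7)
s + (-29*(-24))*a(6, 1/(0 + 1)) = 1/1297134 + (-29*(-24))*(-1/(3*(0 + 1))) = 1/1297134 + 696*(-1/3/1) = 1/1297134 + 696*(-1/3*1) = 1/1297134 + 696*(-1/3) = 1/1297134 - 232 = -300935087/1297134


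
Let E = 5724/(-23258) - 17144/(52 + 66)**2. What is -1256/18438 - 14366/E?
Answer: 2680606293164249/275668916502 ≈ 9724.0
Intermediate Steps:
E = -59804516/40480549 (E = 5724*(-1/23258) - 17144/(118**2) = -2862/11629 - 17144/13924 = -2862/11629 - 17144*1/13924 = -2862/11629 - 4286/3481 = -59804516/40480549 ≈ -1.4774)
-1256/18438 - 14366/E = -1256/18438 - 14366/(-59804516/40480549) = -1256*1/18438 - 14366*(-40480549/59804516) = -628/9219 + 290771783467/29902258 = 2680606293164249/275668916502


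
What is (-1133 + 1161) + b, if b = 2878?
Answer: 2906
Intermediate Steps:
(-1133 + 1161) + b = (-1133 + 1161) + 2878 = 28 + 2878 = 2906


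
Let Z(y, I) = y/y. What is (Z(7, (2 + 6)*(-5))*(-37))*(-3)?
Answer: 111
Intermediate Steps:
Z(y, I) = 1
(Z(7, (2 + 6)*(-5))*(-37))*(-3) = (1*(-37))*(-3) = -37*(-3) = 111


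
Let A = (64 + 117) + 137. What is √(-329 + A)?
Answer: I*√11 ≈ 3.3166*I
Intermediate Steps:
A = 318 (A = 181 + 137 = 318)
√(-329 + A) = √(-329 + 318) = √(-11) = I*√11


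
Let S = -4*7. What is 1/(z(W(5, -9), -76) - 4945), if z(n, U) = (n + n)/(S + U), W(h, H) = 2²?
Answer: -13/64286 ≈ -0.00020222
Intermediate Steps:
W(h, H) = 4
S = -28
z(n, U) = 2*n/(-28 + U) (z(n, U) = (n + n)/(-28 + U) = (2*n)/(-28 + U) = 2*n/(-28 + U))
1/(z(W(5, -9), -76) - 4945) = 1/(2*4/(-28 - 76) - 4945) = 1/(2*4/(-104) - 4945) = 1/(2*4*(-1/104) - 4945) = 1/(-1/13 - 4945) = 1/(-64286/13) = -13/64286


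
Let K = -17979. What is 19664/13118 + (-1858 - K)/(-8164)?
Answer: -25469191/53547676 ≈ -0.47564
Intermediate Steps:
19664/13118 + (-1858 - K)/(-8164) = 19664/13118 + (-1858 - 1*(-17979))/(-8164) = 19664*(1/13118) + (-1858 + 17979)*(-1/8164) = 9832/6559 + 16121*(-1/8164) = 9832/6559 - 16121/8164 = -25469191/53547676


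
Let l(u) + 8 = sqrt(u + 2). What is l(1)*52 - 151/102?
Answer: -42583/102 + 52*sqrt(3) ≈ -327.41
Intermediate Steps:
l(u) = -8 + sqrt(2 + u) (l(u) = -8 + sqrt(u + 2) = -8 + sqrt(2 + u))
l(1)*52 - 151/102 = (-8 + sqrt(2 + 1))*52 - 151/102 = (-8 + sqrt(3))*52 - 151*1/102 = (-416 + 52*sqrt(3)) - 151/102 = -42583/102 + 52*sqrt(3)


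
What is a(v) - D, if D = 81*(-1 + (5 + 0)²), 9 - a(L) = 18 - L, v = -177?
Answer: -2130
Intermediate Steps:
a(L) = -9 + L (a(L) = 9 - (18 - L) = 9 + (-18 + L) = -9 + L)
D = 1944 (D = 81*(-1 + 5²) = 81*(-1 + 25) = 81*24 = 1944)
a(v) - D = (-9 - 177) - 1*1944 = -186 - 1944 = -2130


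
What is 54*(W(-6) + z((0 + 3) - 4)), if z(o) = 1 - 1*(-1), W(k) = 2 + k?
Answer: -108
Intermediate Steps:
z(o) = 2 (z(o) = 1 + 1 = 2)
54*(W(-6) + z((0 + 3) - 4)) = 54*((2 - 6) + 2) = 54*(-4 + 2) = 54*(-2) = -108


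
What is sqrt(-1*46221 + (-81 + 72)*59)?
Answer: 4*I*sqrt(2922) ≈ 216.22*I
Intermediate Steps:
sqrt(-1*46221 + (-81 + 72)*59) = sqrt(-46221 - 9*59) = sqrt(-46221 - 531) = sqrt(-46752) = 4*I*sqrt(2922)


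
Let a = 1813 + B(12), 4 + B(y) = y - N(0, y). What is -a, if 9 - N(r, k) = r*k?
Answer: -1812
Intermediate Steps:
N(r, k) = 9 - k*r (N(r, k) = 9 - r*k = 9 - k*r)
B(y) = -13 + y (B(y) = -4 + (y - (9 - 1*y*0)) = -4 + (y - (9 + 0)) = -4 + (y - 1*9) = -4 + (y - 9) = -4 + (-9 + y) = -13 + y)
a = 1812 (a = 1813 + (-13 + 12) = 1813 - 1 = 1812)
-a = -1*1812 = -1812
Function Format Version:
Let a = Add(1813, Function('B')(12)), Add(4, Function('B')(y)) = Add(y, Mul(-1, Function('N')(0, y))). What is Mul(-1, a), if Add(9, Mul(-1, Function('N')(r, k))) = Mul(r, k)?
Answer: -1812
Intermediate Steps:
Function('N')(r, k) = Add(9, Mul(-1, k, r)) (Function('N')(r, k) = Add(9, Mul(-1, Mul(r, k))) = Add(9, Mul(-1, Mul(k, r))) = Add(9, Mul(-1, k, r)))
Function('B')(y) = Add(-13, y) (Function('B')(y) = Add(-4, Add(y, Mul(-1, Add(9, Mul(-1, y, 0))))) = Add(-4, Add(y, Mul(-1, Add(9, 0)))) = Add(-4, Add(y, Mul(-1, 9))) = Add(-4, Add(y, -9)) = Add(-4, Add(-9, y)) = Add(-13, y))
a = 1812 (a = Add(1813, Add(-13, 12)) = Add(1813, -1) = 1812)
Mul(-1, a) = Mul(-1, 1812) = -1812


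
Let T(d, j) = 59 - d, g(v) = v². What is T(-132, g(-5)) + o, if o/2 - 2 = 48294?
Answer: 96783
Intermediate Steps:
o = 96592 (o = 4 + 2*48294 = 4 + 96588 = 96592)
T(-132, g(-5)) + o = (59 - 1*(-132)) + 96592 = (59 + 132) + 96592 = 191 + 96592 = 96783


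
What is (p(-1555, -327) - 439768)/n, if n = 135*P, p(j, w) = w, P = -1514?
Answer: 88019/40878 ≈ 2.1532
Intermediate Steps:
n = -204390 (n = 135*(-1514) = -204390)
(p(-1555, -327) - 439768)/n = (-327 - 439768)/(-204390) = -440095*(-1/204390) = 88019/40878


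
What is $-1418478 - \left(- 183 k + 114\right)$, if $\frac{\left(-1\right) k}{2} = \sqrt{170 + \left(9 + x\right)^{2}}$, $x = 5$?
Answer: $-1418592 - 366 \sqrt{366} \approx -1.4256 \cdot 10^{6}$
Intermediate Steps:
$k = - 2 \sqrt{366}$ ($k = - 2 \sqrt{170 + \left(9 + 5\right)^{2}} = - 2 \sqrt{170 + 14^{2}} = - 2 \sqrt{170 + 196} = - 2 \sqrt{366} \approx -38.262$)
$-1418478 - \left(- 183 k + 114\right) = -1418478 - \left(- 183 \left(- 2 \sqrt{366}\right) + 114\right) = -1418478 - \left(366 \sqrt{366} + 114\right) = -1418478 - \left(114 + 366 \sqrt{366}\right) = -1418592 - 366 \sqrt{366}$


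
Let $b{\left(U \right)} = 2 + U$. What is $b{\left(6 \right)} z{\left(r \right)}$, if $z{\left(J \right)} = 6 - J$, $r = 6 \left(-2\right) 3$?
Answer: $336$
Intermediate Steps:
$r = -36$ ($r = \left(-12\right) 3 = -36$)
$b{\left(6 \right)} z{\left(r \right)} = \left(2 + 6\right) \left(6 - -36\right) = 8 \left(6 + 36\right) = 8 \cdot 42 = 336$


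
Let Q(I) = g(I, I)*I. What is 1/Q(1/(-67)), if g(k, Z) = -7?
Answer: 67/7 ≈ 9.5714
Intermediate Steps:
Q(I) = -7*I
1/Q(1/(-67)) = 1/(-7/(-67)) = 1/(-7*(-1/67)) = 1/(7/67) = 67/7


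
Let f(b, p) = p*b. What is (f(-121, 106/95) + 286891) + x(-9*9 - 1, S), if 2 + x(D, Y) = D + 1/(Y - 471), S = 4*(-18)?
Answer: 14787974482/51585 ≈ 2.8667e+5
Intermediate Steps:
S = -72
f(b, p) = b*p
x(D, Y) = -2 + D + 1/(-471 + Y) (x(D, Y) = -2 + (D + 1/(Y - 471)) = -2 + (D + 1/(-471 + Y)) = -2 + D + 1/(-471 + Y))
(f(-121, 106/95) + 286891) + x(-9*9 - 1, S) = (-12826/95 + 286891) + (943 - 471*(-9*9 - 1) - 2*(-72) + (-9*9 - 1)*(-72))/(-471 - 72) = (-12826/95 + 286891) + (943 - 471*(-81 - 1) + 144 + (-81 - 1)*(-72))/(-543) = (-121*106/95 + 286891) - (943 - 471*(-82) + 144 - 82*(-72))/543 = (-12826/95 + 286891) - (943 + 38622 + 144 + 5904)/543 = 27241819/95 - 1/543*45613 = 27241819/95 - 45613/543 = 14787974482/51585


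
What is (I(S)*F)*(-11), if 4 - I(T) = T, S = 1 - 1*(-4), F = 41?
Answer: 451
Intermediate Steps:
S = 5 (S = 1 + 4 = 5)
I(T) = 4 - T
(I(S)*F)*(-11) = ((4 - 1*5)*41)*(-11) = ((4 - 5)*41)*(-11) = -1*41*(-11) = -41*(-11) = 451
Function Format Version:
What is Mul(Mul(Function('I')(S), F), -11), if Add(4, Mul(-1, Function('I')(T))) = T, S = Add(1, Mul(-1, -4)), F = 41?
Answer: 451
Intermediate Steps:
S = 5 (S = Add(1, 4) = 5)
Function('I')(T) = Add(4, Mul(-1, T))
Mul(Mul(Function('I')(S), F), -11) = Mul(Mul(Add(4, Mul(-1, 5)), 41), -11) = Mul(Mul(Add(4, -5), 41), -11) = Mul(Mul(-1, 41), -11) = Mul(-41, -11) = 451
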